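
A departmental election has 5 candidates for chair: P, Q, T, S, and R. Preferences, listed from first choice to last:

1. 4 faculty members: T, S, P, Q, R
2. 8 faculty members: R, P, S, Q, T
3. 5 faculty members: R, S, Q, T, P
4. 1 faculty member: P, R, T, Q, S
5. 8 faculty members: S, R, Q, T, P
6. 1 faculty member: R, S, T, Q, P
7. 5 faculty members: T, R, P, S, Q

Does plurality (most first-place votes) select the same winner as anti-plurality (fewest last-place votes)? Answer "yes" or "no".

no

Plurality — first-place votes: P 1, Q 0, T 9, S 8, R 14. Winner: R.
Anti-plurality — last-place votes: P 14, Q 5, T 8, S 1, R 4. Winner: S.
The two methods disagree.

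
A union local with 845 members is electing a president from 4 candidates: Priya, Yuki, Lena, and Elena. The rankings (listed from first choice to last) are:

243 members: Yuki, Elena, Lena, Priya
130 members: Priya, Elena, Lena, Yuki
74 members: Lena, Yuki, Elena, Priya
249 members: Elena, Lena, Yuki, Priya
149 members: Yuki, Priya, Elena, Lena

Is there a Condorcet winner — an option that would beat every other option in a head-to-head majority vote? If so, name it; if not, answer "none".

Checking pairwise contests:
Yuki beats Priya 715–130.
Lena beats Yuki 453–392.
Elena beats Lena 771–74.
Yuki beats Elena 466–379.
Every option loses at least one head-to-head, so there is no Condorcet winner.

none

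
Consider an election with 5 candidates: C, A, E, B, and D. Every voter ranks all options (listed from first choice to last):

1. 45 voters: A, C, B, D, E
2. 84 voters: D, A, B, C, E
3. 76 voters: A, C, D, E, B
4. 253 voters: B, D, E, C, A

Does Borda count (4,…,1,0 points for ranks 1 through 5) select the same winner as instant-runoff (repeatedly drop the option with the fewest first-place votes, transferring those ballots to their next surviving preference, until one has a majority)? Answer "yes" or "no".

no

Borda — scores: C 700, A 736, E 582, B 1270, D 1292. Winner: D.
Instant-runoff — R1 C 0, A 121, E 0, B 253, D 84 (B winner). Winner: B.
The two methods disagree.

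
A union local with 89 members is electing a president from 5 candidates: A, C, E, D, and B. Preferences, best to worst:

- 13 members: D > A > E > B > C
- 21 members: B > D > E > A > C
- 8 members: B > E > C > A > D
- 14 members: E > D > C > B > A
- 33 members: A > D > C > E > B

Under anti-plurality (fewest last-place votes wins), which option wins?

E

Last-place votes: A 14, C 34, E 0, D 8, B 33.
E is ranked last by the fewest voters, so E wins.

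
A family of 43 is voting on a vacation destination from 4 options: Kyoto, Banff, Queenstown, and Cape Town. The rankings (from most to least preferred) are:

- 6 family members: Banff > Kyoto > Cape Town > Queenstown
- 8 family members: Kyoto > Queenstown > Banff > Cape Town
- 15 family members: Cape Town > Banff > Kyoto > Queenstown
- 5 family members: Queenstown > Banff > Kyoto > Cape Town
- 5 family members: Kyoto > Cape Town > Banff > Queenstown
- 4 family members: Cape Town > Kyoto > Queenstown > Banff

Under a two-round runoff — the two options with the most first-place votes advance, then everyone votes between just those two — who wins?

Kyoto

Round 1 first-place votes: Kyoto 13, Banff 6, Queenstown 5, Cape Town 19.
Cape Town and Kyoto advance.
Runoff: Cape Town is preferred to Kyoto by 19 voters; Kyoto by 24.
Kyoto wins the runoff.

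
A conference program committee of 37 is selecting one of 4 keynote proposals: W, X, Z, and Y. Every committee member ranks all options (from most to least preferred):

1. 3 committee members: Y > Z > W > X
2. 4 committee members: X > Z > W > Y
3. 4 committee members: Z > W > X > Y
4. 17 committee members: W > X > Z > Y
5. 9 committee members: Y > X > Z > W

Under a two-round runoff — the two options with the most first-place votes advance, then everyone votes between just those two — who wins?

W

Round 1 first-place votes: W 17, X 4, Z 4, Y 12.
W and Y advance.
Runoff: W is preferred to Y by 25 voters; Y by 12.
W wins the runoff.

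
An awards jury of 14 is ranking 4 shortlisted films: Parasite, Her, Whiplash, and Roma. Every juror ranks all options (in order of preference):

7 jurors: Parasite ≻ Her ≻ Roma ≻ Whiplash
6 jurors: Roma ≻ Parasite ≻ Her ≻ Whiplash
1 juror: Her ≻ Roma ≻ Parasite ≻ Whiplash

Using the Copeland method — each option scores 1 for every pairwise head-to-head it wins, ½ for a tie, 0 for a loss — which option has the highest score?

Parasite: beats Her and Whiplash; ties Roma → score 2.5.
Her: beats Whiplash and Roma; loses to Parasite → score 2.
Whiplash: loses to Parasite, Her, and Roma → score 0.
Roma: beats Whiplash; ties Parasite; loses to Her → score 1.5.
Parasite has the best pairwise record.

Parasite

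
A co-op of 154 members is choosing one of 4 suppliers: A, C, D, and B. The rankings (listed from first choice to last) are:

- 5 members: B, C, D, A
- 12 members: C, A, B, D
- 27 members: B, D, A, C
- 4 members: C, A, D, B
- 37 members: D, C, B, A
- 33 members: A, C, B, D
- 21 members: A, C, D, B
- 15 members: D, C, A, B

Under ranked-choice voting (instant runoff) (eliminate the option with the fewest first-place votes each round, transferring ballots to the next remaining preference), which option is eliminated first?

C

Round 1: A 54, C 16, D 52, B 32. Eliminate C.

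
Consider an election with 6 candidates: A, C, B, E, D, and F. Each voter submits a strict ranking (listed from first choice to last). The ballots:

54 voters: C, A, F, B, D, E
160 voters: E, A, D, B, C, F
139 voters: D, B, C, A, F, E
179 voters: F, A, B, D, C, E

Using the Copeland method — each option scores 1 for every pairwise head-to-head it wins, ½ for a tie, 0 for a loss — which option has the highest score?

A: beats C, B, E, D, and F → score 5.
C: beats E and F; loses to A, B, and D → score 2.
B: beats C, E, and F; loses to A and D → score 3.
E: loses to A, C, B, D, and F → score 0.
D: beats C, B, E, and F; loses to A → score 4.
F: beats E; loses to A, C, B, and D → score 1.
A has the best pairwise record.

A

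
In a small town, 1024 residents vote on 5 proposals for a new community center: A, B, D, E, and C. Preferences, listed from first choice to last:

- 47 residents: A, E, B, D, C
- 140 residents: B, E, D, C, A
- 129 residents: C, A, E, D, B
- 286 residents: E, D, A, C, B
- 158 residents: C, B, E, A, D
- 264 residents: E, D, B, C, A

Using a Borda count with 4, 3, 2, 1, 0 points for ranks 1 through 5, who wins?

A: 47·4 + 140·0 + 129·3 + 286·2 + 158·1 + 264·0 = 1305
B: 47·2 + 140·4 + 129·0 + 286·0 + 158·3 + 264·2 = 1656
D: 47·1 + 140·2 + 129·1 + 286·3 + 158·0 + 264·3 = 2106
E: 47·3 + 140·3 + 129·2 + 286·4 + 158·2 + 264·4 = 3335
C: 47·0 + 140·1 + 129·4 + 286·1 + 158·4 + 264·1 = 1838
E has the highest Borda score (3335).

E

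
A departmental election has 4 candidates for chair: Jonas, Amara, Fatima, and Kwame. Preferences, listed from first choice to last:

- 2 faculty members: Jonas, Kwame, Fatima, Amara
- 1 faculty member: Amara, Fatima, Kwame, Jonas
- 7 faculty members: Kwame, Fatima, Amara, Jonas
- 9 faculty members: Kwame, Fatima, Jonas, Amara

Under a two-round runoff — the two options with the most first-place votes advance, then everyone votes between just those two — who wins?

Round 1 first-place votes: Jonas 2, Amara 1, Fatima 0, Kwame 16.
Kwame and Jonas advance.
Runoff: Kwame is preferred to Jonas by 17 voters; Jonas by 2.
Kwame wins the runoff.

Kwame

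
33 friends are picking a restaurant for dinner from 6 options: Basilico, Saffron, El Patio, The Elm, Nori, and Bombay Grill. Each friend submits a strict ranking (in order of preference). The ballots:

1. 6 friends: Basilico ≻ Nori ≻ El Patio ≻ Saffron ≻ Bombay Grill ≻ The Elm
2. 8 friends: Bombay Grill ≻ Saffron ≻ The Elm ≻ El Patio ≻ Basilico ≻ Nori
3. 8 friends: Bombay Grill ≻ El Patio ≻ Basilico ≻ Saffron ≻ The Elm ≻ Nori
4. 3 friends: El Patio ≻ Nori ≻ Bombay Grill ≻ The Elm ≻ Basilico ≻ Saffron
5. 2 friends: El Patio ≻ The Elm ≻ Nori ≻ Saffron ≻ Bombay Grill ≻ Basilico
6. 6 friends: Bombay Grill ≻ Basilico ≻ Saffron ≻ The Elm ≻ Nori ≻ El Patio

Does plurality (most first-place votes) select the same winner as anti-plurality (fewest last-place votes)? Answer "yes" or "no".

Plurality — first-place votes: Basilico 6, Saffron 0, El Patio 5, The Elm 0, Nori 0, Bombay Grill 22. Winner: Bombay Grill.
Anti-plurality — last-place votes: Basilico 2, Saffron 3, El Patio 6, The Elm 6, Nori 16, Bombay Grill 0. Winner: Bombay Grill.
The two methods agree.

yes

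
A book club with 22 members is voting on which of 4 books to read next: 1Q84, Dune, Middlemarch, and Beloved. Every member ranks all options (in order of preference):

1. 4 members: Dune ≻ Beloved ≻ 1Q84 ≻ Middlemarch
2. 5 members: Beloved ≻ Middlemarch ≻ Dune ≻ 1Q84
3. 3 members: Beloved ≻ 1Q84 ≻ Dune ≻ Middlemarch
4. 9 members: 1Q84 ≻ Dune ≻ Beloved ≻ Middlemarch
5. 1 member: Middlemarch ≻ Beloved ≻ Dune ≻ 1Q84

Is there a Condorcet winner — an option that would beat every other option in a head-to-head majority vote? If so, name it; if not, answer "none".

Checking pairwise contests:
Beloved beats 1Q84 13–9.
1Q84 beats Dune 12–10.
1Q84 beats Middlemarch 16–6.
Dune beats Beloved 13–9.
Every option loses at least one head-to-head, so there is no Condorcet winner.

none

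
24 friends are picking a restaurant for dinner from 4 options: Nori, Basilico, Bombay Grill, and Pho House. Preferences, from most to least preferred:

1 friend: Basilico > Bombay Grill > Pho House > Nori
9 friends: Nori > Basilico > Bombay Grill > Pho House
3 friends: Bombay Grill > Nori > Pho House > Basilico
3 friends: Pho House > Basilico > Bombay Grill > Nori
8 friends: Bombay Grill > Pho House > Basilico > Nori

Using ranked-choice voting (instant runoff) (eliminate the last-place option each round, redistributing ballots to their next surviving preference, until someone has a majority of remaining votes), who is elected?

Round 1: Nori 9, Basilico 1, Bombay Grill 11, Pho House 3. Eliminate Basilico.
Round 2: Nori 9, Bombay Grill 12, Pho House 3. Eliminate Pho House.
Round 3: Nori 9, Bombay Grill 15. Bombay Grill has a majority.

Bombay Grill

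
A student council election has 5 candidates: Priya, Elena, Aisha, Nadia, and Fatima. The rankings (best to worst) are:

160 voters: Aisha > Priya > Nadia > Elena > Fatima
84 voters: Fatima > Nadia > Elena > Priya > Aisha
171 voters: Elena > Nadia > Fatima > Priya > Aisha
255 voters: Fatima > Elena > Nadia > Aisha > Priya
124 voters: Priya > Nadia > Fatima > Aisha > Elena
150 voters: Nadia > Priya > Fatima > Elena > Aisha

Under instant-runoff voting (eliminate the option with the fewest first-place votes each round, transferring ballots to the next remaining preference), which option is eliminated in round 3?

Round 1: Priya 124, Elena 171, Aisha 160, Nadia 150, Fatima 339. Eliminate Priya.
Round 2: Elena 171, Aisha 160, Nadia 274, Fatima 339. Eliminate Aisha.
Round 3: Elena 171, Nadia 434, Fatima 339. Eliminate Elena.

Elena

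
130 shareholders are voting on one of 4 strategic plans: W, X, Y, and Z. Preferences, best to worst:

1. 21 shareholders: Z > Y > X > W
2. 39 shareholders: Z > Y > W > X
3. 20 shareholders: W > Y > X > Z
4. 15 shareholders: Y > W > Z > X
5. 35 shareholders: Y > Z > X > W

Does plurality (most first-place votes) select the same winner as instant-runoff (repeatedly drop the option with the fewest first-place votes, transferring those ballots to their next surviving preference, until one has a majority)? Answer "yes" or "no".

no

Plurality — first-place votes: W 20, X 0, Y 50, Z 60. Winner: Z.
Instant-runoff — R1 W 20, X 0, Y 50, Z 60 (X out); R2 W 20, Y 50, Z 60 (W out); R3 Y 70, Z 60 (Y winner). Winner: Y.
The two methods disagree.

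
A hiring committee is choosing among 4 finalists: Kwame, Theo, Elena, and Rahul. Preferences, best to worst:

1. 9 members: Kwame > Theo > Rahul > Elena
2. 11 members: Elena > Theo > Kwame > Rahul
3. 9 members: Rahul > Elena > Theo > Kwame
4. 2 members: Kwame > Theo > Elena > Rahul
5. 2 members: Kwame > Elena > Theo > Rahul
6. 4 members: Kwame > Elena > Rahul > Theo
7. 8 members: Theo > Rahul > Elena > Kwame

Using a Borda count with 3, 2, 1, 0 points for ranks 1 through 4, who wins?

Kwame: 9·3 + 11·1 + 9·0 + 2·3 + 2·3 + 4·3 + 8·0 = 62
Theo: 9·2 + 11·2 + 9·1 + 2·2 + 2·1 + 4·0 + 8·3 = 79
Elena: 9·0 + 11·3 + 9·2 + 2·1 + 2·2 + 4·2 + 8·1 = 73
Rahul: 9·1 + 11·0 + 9·3 + 2·0 + 2·0 + 4·1 + 8·2 = 56
Theo has the highest Borda score (79).

Theo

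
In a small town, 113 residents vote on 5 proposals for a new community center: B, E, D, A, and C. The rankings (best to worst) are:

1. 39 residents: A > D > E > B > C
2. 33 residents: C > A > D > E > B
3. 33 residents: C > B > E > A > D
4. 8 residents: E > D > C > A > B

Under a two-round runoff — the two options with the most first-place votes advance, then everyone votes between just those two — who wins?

C

Round 1 first-place votes: B 0, E 8, D 0, A 39, C 66.
C and A advance.
Runoff: C is preferred to A by 74 voters; A by 39.
C wins the runoff.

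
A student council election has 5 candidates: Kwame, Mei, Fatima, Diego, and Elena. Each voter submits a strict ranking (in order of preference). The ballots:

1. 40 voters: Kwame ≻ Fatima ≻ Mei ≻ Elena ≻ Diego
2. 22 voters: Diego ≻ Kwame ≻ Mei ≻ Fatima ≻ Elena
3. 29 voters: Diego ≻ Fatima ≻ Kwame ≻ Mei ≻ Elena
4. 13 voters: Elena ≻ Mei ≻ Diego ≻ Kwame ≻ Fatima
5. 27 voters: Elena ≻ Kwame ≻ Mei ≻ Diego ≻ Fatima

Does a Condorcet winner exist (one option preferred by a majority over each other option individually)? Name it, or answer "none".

Kwame

Kwame vs Mei: 118–13 for Kwame.
Kwame vs Fatima: 102–29 for Kwame.
Kwame vs Diego: 67–64 for Kwame.
Kwame vs Elena: 91–40 for Kwame.
Kwame beats every other option head-to-head.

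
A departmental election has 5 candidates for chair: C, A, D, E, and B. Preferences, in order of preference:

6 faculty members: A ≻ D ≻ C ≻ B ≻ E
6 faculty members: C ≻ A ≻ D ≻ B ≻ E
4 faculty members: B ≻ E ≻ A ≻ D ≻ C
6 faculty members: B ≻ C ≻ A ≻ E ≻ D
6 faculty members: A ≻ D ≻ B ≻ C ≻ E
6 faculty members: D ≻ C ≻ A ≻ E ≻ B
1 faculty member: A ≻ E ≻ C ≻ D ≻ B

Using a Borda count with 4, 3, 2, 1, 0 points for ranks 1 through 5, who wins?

C: 6·2 + 6·4 + 4·0 + 6·3 + 6·1 + 6·3 + 1·2 = 80
A: 6·4 + 6·3 + 4·2 + 6·2 + 6·4 + 6·2 + 1·4 = 102
D: 6·3 + 6·2 + 4·1 + 6·0 + 6·3 + 6·4 + 1·1 = 77
E: 6·0 + 6·0 + 4·3 + 6·1 + 6·0 + 6·1 + 1·3 = 27
B: 6·1 + 6·1 + 4·4 + 6·4 + 6·2 + 6·0 + 1·0 = 64
A has the highest Borda score (102).

A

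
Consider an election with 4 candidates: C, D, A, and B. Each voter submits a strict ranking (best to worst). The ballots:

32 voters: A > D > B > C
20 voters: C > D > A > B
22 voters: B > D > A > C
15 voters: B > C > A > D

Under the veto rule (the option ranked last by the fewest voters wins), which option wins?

Last-place votes: C 54, D 15, A 0, B 20.
A is ranked last by the fewest voters, so A wins.

A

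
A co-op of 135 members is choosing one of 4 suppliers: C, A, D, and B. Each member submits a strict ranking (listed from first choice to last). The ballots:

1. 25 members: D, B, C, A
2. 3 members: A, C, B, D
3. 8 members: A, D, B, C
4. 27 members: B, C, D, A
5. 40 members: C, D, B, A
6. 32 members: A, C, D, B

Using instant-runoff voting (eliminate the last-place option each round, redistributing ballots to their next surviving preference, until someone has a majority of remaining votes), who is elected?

Round 1: C 40, A 43, D 25, B 27. Eliminate D.
Round 2: C 40, A 43, B 52. Eliminate C.
Round 3: A 43, B 92. B has a majority.

B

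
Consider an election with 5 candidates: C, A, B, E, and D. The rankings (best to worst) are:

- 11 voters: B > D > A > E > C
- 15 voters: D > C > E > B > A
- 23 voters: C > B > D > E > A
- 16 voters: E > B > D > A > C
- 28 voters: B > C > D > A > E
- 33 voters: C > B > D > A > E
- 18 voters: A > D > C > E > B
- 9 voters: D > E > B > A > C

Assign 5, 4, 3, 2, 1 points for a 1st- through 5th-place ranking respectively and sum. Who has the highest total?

B

C: 11·1 + 15·4 + 23·5 + 16·1 + 28·4 + 33·5 + 18·3 + 9·1 = 542
A: 11·3 + 15·1 + 23·1 + 16·2 + 28·2 + 33·2 + 18·5 + 9·2 = 333
B: 11·5 + 15·2 + 23·4 + 16·4 + 28·5 + 33·4 + 18·1 + 9·3 = 558
E: 11·2 + 15·3 + 23·2 + 16·5 + 28·1 + 33·1 + 18·2 + 9·4 = 326
D: 11·4 + 15·5 + 23·3 + 16·3 + 28·3 + 33·3 + 18·4 + 9·5 = 536
B has the highest Borda score (558).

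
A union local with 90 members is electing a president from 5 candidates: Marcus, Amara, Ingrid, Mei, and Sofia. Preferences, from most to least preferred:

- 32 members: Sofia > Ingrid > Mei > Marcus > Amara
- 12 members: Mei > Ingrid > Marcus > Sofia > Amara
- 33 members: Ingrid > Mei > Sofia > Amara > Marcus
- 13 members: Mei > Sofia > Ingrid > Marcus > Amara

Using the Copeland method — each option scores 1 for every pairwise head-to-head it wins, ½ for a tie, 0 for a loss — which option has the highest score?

Ingrid

Marcus: beats Amara; loses to Ingrid, Mei, and Sofia → score 1.
Amara: loses to Marcus, Ingrid, Mei, and Sofia → score 0.
Ingrid: beats Marcus, Amara, and Mei; ties Sofia → score 3.5.
Mei: beats Marcus, Amara, and Sofia; loses to Ingrid → score 3.
Sofia: beats Marcus and Amara; ties Ingrid; loses to Mei → score 2.5.
Ingrid has the best pairwise record.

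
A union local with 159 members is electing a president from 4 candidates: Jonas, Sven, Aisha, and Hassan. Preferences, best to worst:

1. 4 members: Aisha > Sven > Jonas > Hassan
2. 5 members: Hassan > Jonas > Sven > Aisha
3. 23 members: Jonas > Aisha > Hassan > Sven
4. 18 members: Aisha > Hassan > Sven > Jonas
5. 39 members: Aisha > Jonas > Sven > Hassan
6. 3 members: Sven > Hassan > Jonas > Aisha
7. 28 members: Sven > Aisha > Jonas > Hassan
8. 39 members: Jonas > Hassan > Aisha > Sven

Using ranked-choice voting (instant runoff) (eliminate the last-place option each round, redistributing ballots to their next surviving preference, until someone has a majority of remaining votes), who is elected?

Aisha

Round 1: Jonas 62, Sven 31, Aisha 61, Hassan 5. Eliminate Hassan.
Round 2: Jonas 67, Sven 31, Aisha 61. Eliminate Sven.
Round 3: Jonas 70, Aisha 89. Aisha has a majority.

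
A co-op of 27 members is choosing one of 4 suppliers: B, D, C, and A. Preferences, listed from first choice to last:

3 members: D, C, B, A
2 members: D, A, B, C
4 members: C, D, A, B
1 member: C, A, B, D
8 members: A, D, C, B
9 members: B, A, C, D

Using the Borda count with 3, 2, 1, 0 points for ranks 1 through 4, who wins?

B: 3·1 + 2·1 + 4·0 + 1·1 + 8·0 + 9·3 = 33
D: 3·3 + 2·3 + 4·2 + 1·0 + 8·2 + 9·0 = 39
C: 3·2 + 2·0 + 4·3 + 1·3 + 8·1 + 9·1 = 38
A: 3·0 + 2·2 + 4·1 + 1·2 + 8·3 + 9·2 = 52
A has the highest Borda score (52).

A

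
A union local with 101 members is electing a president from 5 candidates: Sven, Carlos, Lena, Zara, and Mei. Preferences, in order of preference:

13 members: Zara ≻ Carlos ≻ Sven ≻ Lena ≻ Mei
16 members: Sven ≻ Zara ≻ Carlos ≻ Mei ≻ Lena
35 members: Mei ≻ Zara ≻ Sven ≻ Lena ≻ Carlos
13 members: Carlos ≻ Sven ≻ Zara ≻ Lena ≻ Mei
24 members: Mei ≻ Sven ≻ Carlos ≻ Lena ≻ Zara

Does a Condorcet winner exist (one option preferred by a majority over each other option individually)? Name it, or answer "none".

Mei vs Sven: 59–42 for Mei.
Mei vs Carlos: 59–42 for Mei.
Mei vs Lena: 75–26 for Mei.
Mei vs Zara: 59–42 for Mei.
Mei beats every other option head-to-head.

Mei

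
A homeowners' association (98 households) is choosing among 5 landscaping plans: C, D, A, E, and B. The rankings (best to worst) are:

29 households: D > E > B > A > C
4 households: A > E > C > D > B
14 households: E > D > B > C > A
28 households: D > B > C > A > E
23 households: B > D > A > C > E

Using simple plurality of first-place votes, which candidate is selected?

D

First-place votes: C 0, D 57, A 4, E 14, B 23.
D has the most first-place votes.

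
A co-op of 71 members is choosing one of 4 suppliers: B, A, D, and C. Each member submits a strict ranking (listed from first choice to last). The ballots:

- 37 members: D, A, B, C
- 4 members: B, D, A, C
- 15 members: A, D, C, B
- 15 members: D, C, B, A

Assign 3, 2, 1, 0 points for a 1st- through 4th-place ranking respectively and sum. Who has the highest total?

B: 37·1 + 4·3 + 15·0 + 15·1 = 64
A: 37·2 + 4·1 + 15·3 + 15·0 = 123
D: 37·3 + 4·2 + 15·2 + 15·3 = 194
C: 37·0 + 4·0 + 15·1 + 15·2 = 45
D has the highest Borda score (194).

D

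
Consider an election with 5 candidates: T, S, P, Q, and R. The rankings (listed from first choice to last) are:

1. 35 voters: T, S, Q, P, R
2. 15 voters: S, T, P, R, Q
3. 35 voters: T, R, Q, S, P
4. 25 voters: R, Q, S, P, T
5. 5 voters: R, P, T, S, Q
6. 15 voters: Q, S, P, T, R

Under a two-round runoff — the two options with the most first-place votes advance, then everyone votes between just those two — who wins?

T

Round 1 first-place votes: T 70, S 15, P 0, Q 15, R 30.
T and R advance.
Runoff: T is preferred to R by 100 voters; R by 30.
T wins the runoff.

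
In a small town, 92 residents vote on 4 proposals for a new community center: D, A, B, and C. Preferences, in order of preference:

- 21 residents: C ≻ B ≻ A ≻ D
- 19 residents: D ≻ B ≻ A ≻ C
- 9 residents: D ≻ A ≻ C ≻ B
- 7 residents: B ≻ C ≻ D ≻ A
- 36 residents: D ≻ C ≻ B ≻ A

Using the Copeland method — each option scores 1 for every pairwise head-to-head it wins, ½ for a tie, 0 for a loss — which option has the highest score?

D

D: beats A, B, and C → score 3.
A: loses to D, B, and C → score 0.
B: beats A; loses to D and C → score 1.
C: beats A and B; loses to D → score 2.
D has the best pairwise record.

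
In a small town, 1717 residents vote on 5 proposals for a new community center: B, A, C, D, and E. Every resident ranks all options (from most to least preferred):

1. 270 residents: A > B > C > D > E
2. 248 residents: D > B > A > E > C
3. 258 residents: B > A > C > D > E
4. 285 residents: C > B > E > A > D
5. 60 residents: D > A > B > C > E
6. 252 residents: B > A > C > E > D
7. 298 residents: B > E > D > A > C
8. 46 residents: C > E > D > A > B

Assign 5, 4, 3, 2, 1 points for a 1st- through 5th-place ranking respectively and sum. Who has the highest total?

B: 270·4 + 248·4 + 258·5 + 285·4 + 60·3 + 252·5 + 298·5 + 46·1 = 7478
A: 270·5 + 248·3 + 258·4 + 285·2 + 60·4 + 252·4 + 298·2 + 46·2 = 5632
C: 270·3 + 248·1 + 258·3 + 285·5 + 60·2 + 252·3 + 298·1 + 46·5 = 4661
D: 270·2 + 248·5 + 258·2 + 285·1 + 60·5 + 252·1 + 298·3 + 46·3 = 4165
E: 270·1 + 248·2 + 258·1 + 285·3 + 60·1 + 252·2 + 298·4 + 46·4 = 3819
B has the highest Borda score (7478).

B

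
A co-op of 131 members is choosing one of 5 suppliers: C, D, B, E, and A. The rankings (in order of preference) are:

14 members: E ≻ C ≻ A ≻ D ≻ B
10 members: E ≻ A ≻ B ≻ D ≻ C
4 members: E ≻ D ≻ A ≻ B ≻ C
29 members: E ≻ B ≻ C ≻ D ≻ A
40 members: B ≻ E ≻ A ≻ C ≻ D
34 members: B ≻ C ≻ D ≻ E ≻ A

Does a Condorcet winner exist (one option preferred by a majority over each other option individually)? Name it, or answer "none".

B

B vs C: 117–14 for B.
B vs D: 113–18 for B.
B vs E: 74–57 for B.
B vs A: 103–28 for B.
B beats every other option head-to-head.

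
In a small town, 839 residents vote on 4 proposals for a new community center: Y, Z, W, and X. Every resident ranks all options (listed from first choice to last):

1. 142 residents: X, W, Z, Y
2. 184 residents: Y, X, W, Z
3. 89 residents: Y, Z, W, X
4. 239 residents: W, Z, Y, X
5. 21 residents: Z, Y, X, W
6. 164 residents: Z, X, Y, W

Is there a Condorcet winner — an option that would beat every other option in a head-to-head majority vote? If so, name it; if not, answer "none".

none

Checking pairwise contests:
Z beats Y 566–273.
W beats Z 565–274.
Y beats W 458–381.
Y beats X 533–306.
Every option loses at least one head-to-head, so there is no Condorcet winner.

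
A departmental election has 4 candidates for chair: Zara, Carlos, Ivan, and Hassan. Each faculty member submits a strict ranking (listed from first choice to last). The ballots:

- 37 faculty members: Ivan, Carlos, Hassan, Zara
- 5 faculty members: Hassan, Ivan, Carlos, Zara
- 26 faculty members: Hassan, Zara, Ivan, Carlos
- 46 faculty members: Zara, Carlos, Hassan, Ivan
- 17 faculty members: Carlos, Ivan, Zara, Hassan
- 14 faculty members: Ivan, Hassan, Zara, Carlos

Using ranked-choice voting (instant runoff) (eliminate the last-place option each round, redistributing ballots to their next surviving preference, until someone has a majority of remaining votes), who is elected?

Round 1: Zara 46, Carlos 17, Ivan 51, Hassan 31. Eliminate Carlos.
Round 2: Zara 46, Ivan 68, Hassan 31. Eliminate Hassan.
Round 3: Zara 72, Ivan 73. Ivan has a majority.

Ivan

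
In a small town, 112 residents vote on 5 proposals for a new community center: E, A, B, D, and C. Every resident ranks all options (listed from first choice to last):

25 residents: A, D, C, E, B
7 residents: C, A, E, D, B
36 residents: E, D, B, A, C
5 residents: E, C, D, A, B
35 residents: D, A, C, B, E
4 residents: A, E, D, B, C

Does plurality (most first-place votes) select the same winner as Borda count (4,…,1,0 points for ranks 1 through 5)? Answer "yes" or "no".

Plurality — first-place votes: E 41, A 29, B 0, D 35, C 7. Winner: E.
Borda — scores: E 215, A 283, B 111, D 348, C 163. Winner: D.
The two methods disagree.

no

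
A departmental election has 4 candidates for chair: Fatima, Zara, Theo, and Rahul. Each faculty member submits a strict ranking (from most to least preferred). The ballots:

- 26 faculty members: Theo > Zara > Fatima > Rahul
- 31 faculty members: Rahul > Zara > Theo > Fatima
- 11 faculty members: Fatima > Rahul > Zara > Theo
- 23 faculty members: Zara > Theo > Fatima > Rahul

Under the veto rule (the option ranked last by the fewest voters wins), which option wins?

Zara

Last-place votes: Fatima 31, Zara 0, Theo 11, Rahul 49.
Zara is ranked last by the fewest voters, so Zara wins.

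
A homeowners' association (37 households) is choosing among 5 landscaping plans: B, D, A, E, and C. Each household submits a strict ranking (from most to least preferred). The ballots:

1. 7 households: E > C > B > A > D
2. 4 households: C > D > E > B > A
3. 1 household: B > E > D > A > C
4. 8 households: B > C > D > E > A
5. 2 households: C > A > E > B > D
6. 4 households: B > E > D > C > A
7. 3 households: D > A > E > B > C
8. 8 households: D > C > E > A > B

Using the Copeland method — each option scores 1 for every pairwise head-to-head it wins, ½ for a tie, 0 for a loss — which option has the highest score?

C

B: beats D and A; loses to E and C → score 2.
D: beats A and E; loses to B and C → score 2.
A: loses to B, D, E, and C → score 0.
E: beats B and A; loses to D and C → score 2.
C: beats B, D, A, and E → score 4.
C has the best pairwise record.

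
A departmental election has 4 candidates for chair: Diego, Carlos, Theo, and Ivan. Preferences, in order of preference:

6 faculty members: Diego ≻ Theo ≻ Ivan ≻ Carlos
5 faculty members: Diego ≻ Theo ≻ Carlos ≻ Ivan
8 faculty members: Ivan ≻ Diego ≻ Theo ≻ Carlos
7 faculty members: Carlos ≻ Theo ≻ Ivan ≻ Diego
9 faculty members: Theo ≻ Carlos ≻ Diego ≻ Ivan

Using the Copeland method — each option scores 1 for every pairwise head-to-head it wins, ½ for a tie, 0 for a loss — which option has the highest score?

Diego: beats Carlos, Theo, and Ivan → score 3.
Carlos: beats Ivan; loses to Diego and Theo → score 1.
Theo: beats Carlos and Ivan; loses to Diego → score 2.
Ivan: loses to Diego, Carlos, and Theo → score 0.
Diego has the best pairwise record.

Diego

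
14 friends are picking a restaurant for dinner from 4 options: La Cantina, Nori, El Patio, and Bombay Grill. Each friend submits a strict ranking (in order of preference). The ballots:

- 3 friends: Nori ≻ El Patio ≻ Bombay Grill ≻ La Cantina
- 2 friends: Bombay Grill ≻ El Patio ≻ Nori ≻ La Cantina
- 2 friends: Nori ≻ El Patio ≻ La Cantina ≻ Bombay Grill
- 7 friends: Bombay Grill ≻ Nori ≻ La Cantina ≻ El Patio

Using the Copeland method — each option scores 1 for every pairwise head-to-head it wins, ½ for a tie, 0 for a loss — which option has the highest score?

Bombay Grill

La Cantina: ties El Patio; loses to Nori and Bombay Grill → score 0.5.
Nori: beats La Cantina and El Patio; loses to Bombay Grill → score 2.
El Patio: ties La Cantina; loses to Nori and Bombay Grill → score 0.5.
Bombay Grill: beats La Cantina, Nori, and El Patio → score 3.
Bombay Grill has the best pairwise record.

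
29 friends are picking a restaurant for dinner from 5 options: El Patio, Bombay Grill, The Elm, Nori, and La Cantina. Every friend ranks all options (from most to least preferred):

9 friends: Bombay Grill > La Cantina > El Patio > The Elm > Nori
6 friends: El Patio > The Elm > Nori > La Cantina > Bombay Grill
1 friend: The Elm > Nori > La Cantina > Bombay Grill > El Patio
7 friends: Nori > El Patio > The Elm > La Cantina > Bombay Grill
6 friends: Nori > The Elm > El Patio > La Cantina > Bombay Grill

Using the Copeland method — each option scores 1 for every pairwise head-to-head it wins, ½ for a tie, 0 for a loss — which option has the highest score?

El Patio: beats Bombay Grill, The Elm, Nori, and La Cantina → score 4.
Bombay Grill: loses to El Patio, The Elm, Nori, and La Cantina → score 0.
The Elm: beats Bombay Grill, Nori, and La Cantina; loses to El Patio → score 3.
Nori: beats Bombay Grill and La Cantina; loses to El Patio and The Elm → score 2.
La Cantina: beats Bombay Grill; loses to El Patio, The Elm, and Nori → score 1.
El Patio has the best pairwise record.

El Patio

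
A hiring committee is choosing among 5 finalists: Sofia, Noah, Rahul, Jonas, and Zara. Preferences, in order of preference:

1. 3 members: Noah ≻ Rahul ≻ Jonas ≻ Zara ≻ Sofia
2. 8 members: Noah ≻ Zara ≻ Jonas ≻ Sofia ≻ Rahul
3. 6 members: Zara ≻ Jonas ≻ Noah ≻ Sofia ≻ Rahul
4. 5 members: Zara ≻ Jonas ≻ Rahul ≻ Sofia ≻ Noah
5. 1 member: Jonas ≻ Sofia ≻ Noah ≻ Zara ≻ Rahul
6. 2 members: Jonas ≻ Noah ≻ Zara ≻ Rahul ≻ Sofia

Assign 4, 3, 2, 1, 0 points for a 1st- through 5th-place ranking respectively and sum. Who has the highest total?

Sofia: 3·0 + 8·1 + 6·1 + 5·1 + 1·3 + 2·0 = 22
Noah: 3·4 + 8·4 + 6·2 + 5·0 + 1·2 + 2·3 = 64
Rahul: 3·3 + 8·0 + 6·0 + 5·2 + 1·0 + 2·1 = 21
Jonas: 3·2 + 8·2 + 6·3 + 5·3 + 1·4 + 2·4 = 67
Zara: 3·1 + 8·3 + 6·4 + 5·4 + 1·1 + 2·2 = 76
Zara has the highest Borda score (76).

Zara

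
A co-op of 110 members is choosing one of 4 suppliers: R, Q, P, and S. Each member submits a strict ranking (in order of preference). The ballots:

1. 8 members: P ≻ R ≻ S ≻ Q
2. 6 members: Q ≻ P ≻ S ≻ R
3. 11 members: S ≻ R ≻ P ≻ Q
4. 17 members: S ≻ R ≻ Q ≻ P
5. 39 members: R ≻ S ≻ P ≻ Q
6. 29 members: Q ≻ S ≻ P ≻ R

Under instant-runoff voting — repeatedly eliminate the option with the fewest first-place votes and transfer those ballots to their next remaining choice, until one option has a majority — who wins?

Round 1: R 39, Q 35, P 8, S 28. Eliminate P.
Round 2: R 47, Q 35, S 28. Eliminate S.
Round 3: R 75, Q 35. R has a majority.

R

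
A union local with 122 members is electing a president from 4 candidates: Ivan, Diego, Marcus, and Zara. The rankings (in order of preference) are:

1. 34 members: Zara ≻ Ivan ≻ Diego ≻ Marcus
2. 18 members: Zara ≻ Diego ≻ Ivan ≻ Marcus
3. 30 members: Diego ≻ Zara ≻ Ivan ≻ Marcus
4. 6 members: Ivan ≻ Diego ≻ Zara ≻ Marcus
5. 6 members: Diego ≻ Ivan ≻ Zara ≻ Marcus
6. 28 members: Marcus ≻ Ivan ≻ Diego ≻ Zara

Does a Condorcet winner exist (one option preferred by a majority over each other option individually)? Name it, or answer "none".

Checking pairwise contests:
Zara beats Ivan 82–40.
Ivan beats Diego 68–54.
Ivan beats Marcus 94–28.
Diego beats Zara 70–52.
Every option loses at least one head-to-head, so there is no Condorcet winner.

none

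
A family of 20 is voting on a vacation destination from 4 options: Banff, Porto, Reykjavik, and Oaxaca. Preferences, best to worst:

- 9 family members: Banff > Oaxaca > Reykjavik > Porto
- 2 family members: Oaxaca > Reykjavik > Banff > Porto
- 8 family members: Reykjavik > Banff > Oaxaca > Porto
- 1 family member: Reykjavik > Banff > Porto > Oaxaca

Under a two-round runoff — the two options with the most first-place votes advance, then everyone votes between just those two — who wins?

Round 1 first-place votes: Banff 9, Porto 0, Reykjavik 9, Oaxaca 2.
Banff and Reykjavik advance.
Runoff: Banff is preferred to Reykjavik by 9 voters; Reykjavik by 11.
Reykjavik wins the runoff.

Reykjavik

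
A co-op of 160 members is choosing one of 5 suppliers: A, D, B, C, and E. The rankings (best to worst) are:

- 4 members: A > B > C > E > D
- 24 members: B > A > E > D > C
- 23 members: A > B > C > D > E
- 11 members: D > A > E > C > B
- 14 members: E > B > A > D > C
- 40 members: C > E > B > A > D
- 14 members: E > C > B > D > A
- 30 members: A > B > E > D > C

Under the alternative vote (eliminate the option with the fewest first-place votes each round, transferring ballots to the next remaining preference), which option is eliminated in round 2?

B

Round 1: A 57, D 11, B 24, C 40, E 28. Eliminate D.
Round 2: A 68, B 24, C 40, E 28. Eliminate B.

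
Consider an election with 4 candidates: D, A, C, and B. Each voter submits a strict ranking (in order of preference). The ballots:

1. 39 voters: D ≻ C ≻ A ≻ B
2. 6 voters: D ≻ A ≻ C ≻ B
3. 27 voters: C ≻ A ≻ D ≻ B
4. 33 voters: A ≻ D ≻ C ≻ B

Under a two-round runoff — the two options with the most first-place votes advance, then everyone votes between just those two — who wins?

Round 1 first-place votes: D 45, A 33, C 27, B 0.
D and A advance.
Runoff: D is preferred to A by 45 voters; A by 60.
A wins the runoff.

A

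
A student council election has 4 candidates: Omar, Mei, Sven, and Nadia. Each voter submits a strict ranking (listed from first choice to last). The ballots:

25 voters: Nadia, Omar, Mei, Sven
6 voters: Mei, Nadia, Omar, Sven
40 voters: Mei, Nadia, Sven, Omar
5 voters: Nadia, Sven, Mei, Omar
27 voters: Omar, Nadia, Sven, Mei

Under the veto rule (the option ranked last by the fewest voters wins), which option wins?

Last-place votes: Omar 45, Mei 27, Sven 31, Nadia 0.
Nadia is ranked last by the fewest voters, so Nadia wins.

Nadia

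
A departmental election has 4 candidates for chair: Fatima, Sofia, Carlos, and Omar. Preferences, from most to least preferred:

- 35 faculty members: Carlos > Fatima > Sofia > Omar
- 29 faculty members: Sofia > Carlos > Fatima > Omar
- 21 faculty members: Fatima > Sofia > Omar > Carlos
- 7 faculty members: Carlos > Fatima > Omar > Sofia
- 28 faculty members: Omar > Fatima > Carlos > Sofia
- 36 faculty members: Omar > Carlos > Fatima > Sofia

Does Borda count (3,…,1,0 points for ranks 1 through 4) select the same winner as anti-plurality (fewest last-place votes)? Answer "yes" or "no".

no

Borda — scores: Fatima 268, Sofia 164, Carlos 284, Omar 220. Winner: Carlos.
Anti-plurality — last-place votes: Fatima 0, Sofia 71, Carlos 21, Omar 64. Winner: Fatima.
The two methods disagree.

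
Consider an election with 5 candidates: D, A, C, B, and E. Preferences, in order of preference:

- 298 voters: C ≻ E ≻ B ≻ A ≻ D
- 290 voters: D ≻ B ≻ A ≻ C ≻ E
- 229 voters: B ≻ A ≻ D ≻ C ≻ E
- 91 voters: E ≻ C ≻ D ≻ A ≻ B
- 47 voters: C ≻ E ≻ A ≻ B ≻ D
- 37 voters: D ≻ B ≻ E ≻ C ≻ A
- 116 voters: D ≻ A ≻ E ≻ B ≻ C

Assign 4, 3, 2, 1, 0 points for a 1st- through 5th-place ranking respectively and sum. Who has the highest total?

D: 298·0 + 290·4 + 229·2 + 91·2 + 47·0 + 37·4 + 116·4 = 2412
A: 298·1 + 290·2 + 229·3 + 91·1 + 47·2 + 37·0 + 116·3 = 2098
C: 298·4 + 290·1 + 229·1 + 91·3 + 47·4 + 37·1 + 116·0 = 2209
B: 298·2 + 290·3 + 229·4 + 91·0 + 47·1 + 37·3 + 116·1 = 2656
E: 298·3 + 290·0 + 229·0 + 91·4 + 47·3 + 37·2 + 116·2 = 1705
B has the highest Borda score (2656).

B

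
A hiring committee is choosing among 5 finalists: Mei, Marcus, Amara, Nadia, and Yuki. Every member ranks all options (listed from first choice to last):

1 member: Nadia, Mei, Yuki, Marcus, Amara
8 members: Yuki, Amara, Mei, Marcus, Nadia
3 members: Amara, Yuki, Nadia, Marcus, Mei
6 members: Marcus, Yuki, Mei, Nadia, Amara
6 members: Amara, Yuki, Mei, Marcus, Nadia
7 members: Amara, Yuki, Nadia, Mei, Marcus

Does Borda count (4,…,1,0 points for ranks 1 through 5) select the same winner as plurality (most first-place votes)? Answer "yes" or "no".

Borda — scores: Mei 50, Marcus 42, Amara 88, Nadia 30, Yuki 100. Winner: Yuki.
Plurality — first-place votes: Mei 0, Marcus 6, Amara 16, Nadia 1, Yuki 8. Winner: Amara.
The two methods disagree.

no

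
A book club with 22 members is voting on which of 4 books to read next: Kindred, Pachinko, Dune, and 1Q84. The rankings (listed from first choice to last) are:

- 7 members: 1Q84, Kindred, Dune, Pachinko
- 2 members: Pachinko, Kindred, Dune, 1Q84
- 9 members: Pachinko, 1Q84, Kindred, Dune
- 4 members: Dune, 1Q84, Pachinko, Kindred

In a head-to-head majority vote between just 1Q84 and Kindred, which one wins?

Voters preferring 1Q84 to Kindred: 20; preferring Kindred to 1Q84: 2.
1Q84 wins the head-to-head.

1Q84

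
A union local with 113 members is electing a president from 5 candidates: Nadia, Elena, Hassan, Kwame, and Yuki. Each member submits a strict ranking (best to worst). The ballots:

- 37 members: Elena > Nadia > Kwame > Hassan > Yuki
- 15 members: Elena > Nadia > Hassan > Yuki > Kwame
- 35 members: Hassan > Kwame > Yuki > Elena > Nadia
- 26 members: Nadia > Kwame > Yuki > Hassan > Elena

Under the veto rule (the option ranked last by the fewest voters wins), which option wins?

Last-place votes: Nadia 35, Elena 26, Hassan 0, Kwame 15, Yuki 37.
Hassan is ranked last by the fewest voters, so Hassan wins.

Hassan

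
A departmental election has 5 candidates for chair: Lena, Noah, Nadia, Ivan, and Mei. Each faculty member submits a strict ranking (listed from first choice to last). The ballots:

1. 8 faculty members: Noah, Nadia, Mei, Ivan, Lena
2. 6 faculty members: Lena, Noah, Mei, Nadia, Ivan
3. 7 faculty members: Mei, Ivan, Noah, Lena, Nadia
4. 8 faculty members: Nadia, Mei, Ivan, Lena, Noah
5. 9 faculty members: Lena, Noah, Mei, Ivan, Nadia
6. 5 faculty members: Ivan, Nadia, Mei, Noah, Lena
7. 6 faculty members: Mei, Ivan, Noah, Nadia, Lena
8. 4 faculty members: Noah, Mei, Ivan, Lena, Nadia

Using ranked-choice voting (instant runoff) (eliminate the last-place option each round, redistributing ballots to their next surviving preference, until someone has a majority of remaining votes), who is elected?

Round 1: Lena 15, Noah 12, Nadia 8, Ivan 5, Mei 13. Eliminate Ivan.
Round 2: Lena 15, Noah 12, Nadia 13, Mei 13. Eliminate Noah.
Round 3: Lena 15, Nadia 21, Mei 17. Eliminate Lena.
Round 4: Nadia 21, Mei 32. Mei has a majority.

Mei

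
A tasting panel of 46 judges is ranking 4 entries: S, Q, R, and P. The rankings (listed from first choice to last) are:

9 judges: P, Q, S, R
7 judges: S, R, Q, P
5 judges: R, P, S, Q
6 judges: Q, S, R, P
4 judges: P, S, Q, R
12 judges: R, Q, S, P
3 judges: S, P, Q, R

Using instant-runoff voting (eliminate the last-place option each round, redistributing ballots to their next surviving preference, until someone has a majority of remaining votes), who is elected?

Round 1: S 10, Q 6, R 17, P 13. Eliminate Q.
Round 2: S 16, R 17, P 13. Eliminate P.
Round 3: S 29, R 17. S has a majority.

S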